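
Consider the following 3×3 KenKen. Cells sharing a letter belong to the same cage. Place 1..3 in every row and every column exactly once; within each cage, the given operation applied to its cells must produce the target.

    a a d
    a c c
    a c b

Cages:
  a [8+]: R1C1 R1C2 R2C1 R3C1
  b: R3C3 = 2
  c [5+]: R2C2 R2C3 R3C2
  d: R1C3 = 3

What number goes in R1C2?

Cage a has sum 8, which forces R1C2 = 2.
Cage d is given, which forces R1C3 = 3.
Column 2 already has 2, so R3C2 = 1.
B is a freebie; hence R3C3 = 2.
Row 1 now contains 3, which forces R1C1 = 1.
The 4 cells of cage a must have sum 8, which forces R2C1 = 2.
Column 2 now contains 1, which forces R2C2 = 3.
Column 3 now contains 2, so R2C3 = 1.
Row 3 already has 2, which forces R3C1 = 3.
Filled in: 1 2 3 / 2 3 1 / 3 1 2.

2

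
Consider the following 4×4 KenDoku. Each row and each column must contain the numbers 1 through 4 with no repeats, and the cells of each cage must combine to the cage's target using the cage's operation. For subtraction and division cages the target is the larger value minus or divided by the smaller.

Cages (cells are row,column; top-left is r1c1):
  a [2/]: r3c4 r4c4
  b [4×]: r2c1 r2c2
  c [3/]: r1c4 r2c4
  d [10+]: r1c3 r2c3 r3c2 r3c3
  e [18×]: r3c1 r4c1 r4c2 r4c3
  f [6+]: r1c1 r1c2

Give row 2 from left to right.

1 4 2 3

The 4 cells of cage e must have product 18; hence r3c1 = 3.
Row 2 needs a 2, and only r2c3 is open for it.
Cage d needs sum 10, which forces r1c3 = 3.
Row 1 now contains 3, which forces r1c4 = 1.
1 is placed in column 4; hence r2c4 = 3.
Column 3 already has 3; hence r4c3 = 1.
Cage d needs sum 10, leaving r3c2 = 1.
Column 3 already has 1; hence r3c3 = 4.
Row 3 already has 4, so r3c4 = 2.
1 is placed in row 4, leaving r4c1 = 2.
Cage e needs product 18, so r4c2 = 3.
2 is placed in column 4; hence r4c4 = 4.
2 is placed in column 1, which forces r1c1 = 4.
Cage f needs two cells with sum 6, so r1c2 = 2.
Cage b needs two cells with product 4; hence r2c1 = 1.
Column 2 now contains 1, which forces r2c2 = 4.
Filled in: 4 2 3 1 / 1 4 2 3 / 3 1 4 2 / 2 3 1 4.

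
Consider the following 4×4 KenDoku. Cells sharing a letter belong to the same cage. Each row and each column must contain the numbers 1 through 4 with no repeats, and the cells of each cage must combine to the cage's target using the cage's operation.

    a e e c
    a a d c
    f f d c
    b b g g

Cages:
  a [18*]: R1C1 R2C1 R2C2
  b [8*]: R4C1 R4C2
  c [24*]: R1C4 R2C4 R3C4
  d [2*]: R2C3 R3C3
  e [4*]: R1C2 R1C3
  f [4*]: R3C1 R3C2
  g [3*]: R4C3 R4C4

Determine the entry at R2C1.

The 3 cells of cage a must have product 18; hence R1C1 = 3.
Cage a needs product 18, which forces R2C1 = 2.
Cage a has product 18, which forces R2C2 = 3.
2 is placed in row 2, leaving R2C3 = 1.
3 is placed in row 2; hence R2C4 = 4.
1 is placed in column 3, so R3C3 = 2.
Row 3 already has 2, so R3C4 = 3.
Column 1 now contains 2; hence R4C1 = 4.
Row 4 already has 4, leaving R4C2 = 2.
1 is placed in column 3; hence R4C3 = 3.
Column 4 already has 3, so R4C4 = 1.
The two cells of cage e must have product 4, so R1C2 = 1.
1 is placed in column 3, which forces R1C3 = 4.
Column 4 now contains 4, which forces R1C4 = 2.
4 is placed in column 1; hence R3C1 = 1.
The two cells of cage f must have product 4; hence R3C2 = 4.
Filled in: 3 1 4 2 / 2 3 1 4 / 1 4 2 3 / 4 2 3 1.

2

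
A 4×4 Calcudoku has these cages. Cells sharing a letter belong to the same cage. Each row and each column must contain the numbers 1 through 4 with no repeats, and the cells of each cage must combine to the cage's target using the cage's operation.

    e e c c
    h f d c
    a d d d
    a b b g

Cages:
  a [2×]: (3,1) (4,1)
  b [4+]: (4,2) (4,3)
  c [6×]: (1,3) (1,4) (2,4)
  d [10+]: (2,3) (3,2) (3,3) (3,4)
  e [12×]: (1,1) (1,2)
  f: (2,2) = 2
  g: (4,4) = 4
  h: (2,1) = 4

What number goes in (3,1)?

Cage h is given, which forces (2,1) = 4.
Cage f is given, which forces (2,2) = 2.
Cage g is a single given cell, so (4,4) = 4.
4 is placed in column 1; hence (1,1) = 3.
Cage e needs two cells with product 12, leaving (1,2) = 4.
Cage c needs product 6, which forces (2,4) = 3.
The 4 cells of cage d must have sum 10; hence (3,3) = 4.
Cage d has sum 10, so (3,4) = 2.
The 3 cells of cage c must have product 6, leaving (1,3) = 2.
2 is placed in column 4, which forces (1,4) = 1.
Row 2 now contains 3, which forces (2,3) = 1.
Row 3 already has 2; hence (3,1) = 1.
Cage d has sum 10, which forces (3,2) = 3.
Cage a's pair has product 2, so (4,1) = 2.
Column 2 already has 3, which forces (4,2) = 1.
Column 3 already has 1; hence (4,3) = 3.
Filled in: 3 4 2 1 / 4 2 1 3 / 1 3 4 2 / 2 1 3 4.

1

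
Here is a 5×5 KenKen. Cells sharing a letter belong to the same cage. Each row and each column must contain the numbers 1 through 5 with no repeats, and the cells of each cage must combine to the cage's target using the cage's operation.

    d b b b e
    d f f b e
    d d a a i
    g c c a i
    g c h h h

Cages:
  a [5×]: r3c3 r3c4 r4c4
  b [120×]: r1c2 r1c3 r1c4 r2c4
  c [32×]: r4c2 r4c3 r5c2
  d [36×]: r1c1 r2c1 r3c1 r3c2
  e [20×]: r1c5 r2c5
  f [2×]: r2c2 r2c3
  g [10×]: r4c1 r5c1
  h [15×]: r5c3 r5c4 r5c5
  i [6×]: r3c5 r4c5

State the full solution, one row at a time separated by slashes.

The 4 cells of cage d must have product 36; hence r3c2 = 3.
The 3 cells of cage a must have product 5, so r3c3 = 1.
Cage a has product 5, leaving r3c4 = 5.
Row 3 already has 3; hence r3c5 = 2.
Cage c needs product 32; hence r4c2 = 2.
The 3 cells of cage c must have product 32, leaving r4c3 = 4.
Cage a has product 5, which forces r4c4 = 1.
Column 5 now contains 2, which forces r4c5 = 3.
Cage c needs product 32; hence r5c2 = 4.
1 is placed in column 4, leaving r5c4 = 3.
4 is placed in column 2, leaving r1c2 = 5.
Cage b needs product 120, leaving r1c3 = 3.
Row 1 already has 5, leaving r1c5 = 4.
Column 2 already has 2, leaving r2c2 = 1.
Column 3 now contains 1; hence r2c3 = 2.
Row 2 now contains 2, so r2c4 = 4.
Column 5 now contains 4, which forces r2c5 = 5.
Row 3 already has 1, leaving r3c1 = 4.
Row 4 now contains 2, leaving r4c1 = 5.
The two cells of cage g must have product 10; hence r5c1 = 2.
Row 5 already has 3, leaving r5c3 = 5.
Cage h has product 15, leaving r5c5 = 1.
3 is placed in row 1, leaving r1c1 = 1.
4 is placed in row 1, so r1c4 = 2.
Row 2 already has 1, which forces r2c1 = 3.

1 5 3 2 4 / 3 1 2 4 5 / 4 3 1 5 2 / 5 2 4 1 3 / 2 4 5 3 1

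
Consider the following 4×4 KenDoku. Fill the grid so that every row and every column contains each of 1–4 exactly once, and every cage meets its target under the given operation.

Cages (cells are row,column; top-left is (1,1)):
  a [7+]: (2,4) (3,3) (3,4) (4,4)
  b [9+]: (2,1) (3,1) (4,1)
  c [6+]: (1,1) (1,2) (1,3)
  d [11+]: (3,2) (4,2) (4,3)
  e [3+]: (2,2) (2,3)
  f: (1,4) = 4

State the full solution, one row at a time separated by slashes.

1 2 3 4 / 4 1 2 3 / 3 4 1 2 / 2 3 4 1

Cage f is a single given cell; hence (1,4) = 4.
Cage d has sum 11, which forces (3,2) = 4.
Cage a needs sum 7, which forces (3,3) = 1.
The 3 cells of cage d must have sum 11, so (4,2) = 3.
Cage d needs sum 11; hence (4,3) = 4.
Cage b needs sum 9; hence (2,1) = 4.
The two cells of cage e must have sum 3, leaving (2,2) = 1.
Column 3 now contains 1; hence (2,3) = 2.
Row 2 already has 2, which forces (2,4) = 3.
Cage b needs sum 9; hence (3,1) = 3.
Column 4 already has 3, which forces (3,4) = 2.
4 is placed in row 4, which forces (4,1) = 2.
2 is placed in column 4; hence (4,4) = 1.
Column 1 already has 2; hence (1,1) = 1.
Column 2 already has 1; hence (1,2) = 2.
Column 3 now contains 2; hence (1,3) = 3.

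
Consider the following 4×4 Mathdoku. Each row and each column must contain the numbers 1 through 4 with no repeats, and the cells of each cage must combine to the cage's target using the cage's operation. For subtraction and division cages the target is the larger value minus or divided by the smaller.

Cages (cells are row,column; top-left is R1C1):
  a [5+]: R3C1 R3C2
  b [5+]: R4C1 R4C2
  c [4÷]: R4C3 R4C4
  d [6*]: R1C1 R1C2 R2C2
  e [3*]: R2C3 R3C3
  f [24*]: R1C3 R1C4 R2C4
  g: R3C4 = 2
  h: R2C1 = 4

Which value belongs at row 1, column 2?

Cage h is given, leaving R2C1 = 4.
G is a freebie, which forces R3C4 = 2.
The 3 cells of cage f must have product 24; hence R1C3 = 2.
Cage f needs product 24; hence R1C4 = 4.
Column 4 already has 2; hence R2C4 = 3.
The two cells of cage a must have sum 5, leaving R3C1 = 1.
Cage a's pair has sum 5; hence R3C2 = 4.
1 is placed in row 3, which forces R3C3 = 3.
Column 4 now contains 4, so R4C4 = 1.
Column 1 now contains 1, leaving R1C1 = 3.
The 3 cells of cage d must have product 6, so R1C2 = 1.
Cage d needs product 6; hence R2C2 = 2.
Row 2 already has 3, so R2C3 = 1.
Column 1 now contains 3, so R4C1 = 2.
2 is placed in column 2, leaving R4C2 = 3.
Row 4 already has 1, leaving R4C3 = 4.
Filled in: 3 1 2 4 / 4 2 1 3 / 1 4 3 2 / 2 3 4 1.

1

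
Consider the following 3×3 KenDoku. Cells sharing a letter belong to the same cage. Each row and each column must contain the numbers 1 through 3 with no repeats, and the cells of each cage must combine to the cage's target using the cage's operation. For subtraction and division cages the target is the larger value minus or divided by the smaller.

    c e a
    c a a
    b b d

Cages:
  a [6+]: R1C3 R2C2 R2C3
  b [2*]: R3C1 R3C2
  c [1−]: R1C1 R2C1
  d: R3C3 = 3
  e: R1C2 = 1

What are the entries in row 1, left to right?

3 1 2

Cage e is a single given cell, which forces R1C2 = 1.
1 is placed in column 2, leaving R3C2 = 2.
D is a freebie, which forces R3C3 = 3.
Column 3 already has 3; hence R1C3 = 2.
Column 2 now contains 2, so R2C2 = 3.
The 3 cells of cage a must have sum 6, which forces R2C3 = 1.
Row 3 already has 2, which forces R3C1 = 1.
Row 1 now contains 2, which forces R1C1 = 3.
Row 2 now contains 1, so R2C1 = 2.
Completed grid: 3 1 2 / 2 3 1 / 1 2 3.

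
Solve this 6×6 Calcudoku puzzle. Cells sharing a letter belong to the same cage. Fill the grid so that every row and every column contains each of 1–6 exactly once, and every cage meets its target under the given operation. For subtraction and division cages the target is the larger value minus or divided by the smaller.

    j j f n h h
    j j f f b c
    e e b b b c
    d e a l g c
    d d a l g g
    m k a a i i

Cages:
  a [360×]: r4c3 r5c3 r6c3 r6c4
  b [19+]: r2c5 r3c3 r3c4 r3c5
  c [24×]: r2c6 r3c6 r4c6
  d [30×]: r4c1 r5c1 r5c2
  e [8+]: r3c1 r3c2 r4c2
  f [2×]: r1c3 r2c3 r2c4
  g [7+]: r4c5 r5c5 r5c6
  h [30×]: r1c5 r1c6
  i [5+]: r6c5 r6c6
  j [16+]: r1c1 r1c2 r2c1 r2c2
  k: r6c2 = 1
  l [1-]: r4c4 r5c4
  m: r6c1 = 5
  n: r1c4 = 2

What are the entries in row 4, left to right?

Cage f has product 2, so r1c3 = 1.
Cage n is a single given cell, leaving r1c4 = 2.
Cage f has product 2, so r2c3 = 2.
Cage f needs product 2, which forces r2c4 = 1.
M is a freebie; hence r6c1 = 5.
K is a freebie, so r6c2 = 1.
The 3 cells of cage d must have product 30; hence r5c2 = 5.
Cage a needs product 360, which forces r4c3 = 5.
Row 2 needs a 5, and only r2c5 is open for it.
Column 5 now contains 5, so r1c5 = 6.
Cage h's pair has product 30; hence r1c6 = 5.
The 4 cells of cage b must have sum 19; hence r3c4 = 5.
6 is placed in column 5, leaving r3c5 = 3.
3 is placed in column 5, so r6c5 = 2.
Row 6 already has 2; hence r6c6 = 3.
The 3 cells of cage e must have sum 8; hence r3c2 = 4.
3 is placed in row 3, leaving r3c3 = 6.
6 is placed in row 3, so r3c6 = 1.
Cage a has product 360, leaving r5c3 = 3.
Row 5 now contains 3, which forces r5c4 = 4.
4 is placed in row 5, so r5c5 = 1.
The 3 cells of cage g must have sum 7; hence r5c6 = 2.
6 is placed in column 3; hence r6c3 = 4.
Column 4 now contains 4, so r6c4 = 6.
The 4 cells of cage j must have sum 16, so r1c1 = 4.
Column 2 now contains 4; hence r1c2 = 3.
Cage j needs sum 16, which forces r2c1 = 3.
Cage j has sum 16, which forces r2c2 = 6.
Row 2 already has 6, leaving r2c6 = 4.
Row 3 now contains 1, so r3c1 = 2.
Cage d needs product 30, which forces r4c1 = 1.
The 3 cells of cage e must have sum 8, so r4c2 = 2.
Column 4 now contains 4, so r4c4 = 3.
Column 5 already has 1, so r4c5 = 4.
Column 6 now contains 4, so r4c6 = 6.
Row 5 now contains 2, so r5c1 = 6.
Filled in: 4 3 1 2 6 5 / 3 6 2 1 5 4 / 2 4 6 5 3 1 / 1 2 5 3 4 6 / 6 5 3 4 1 2 / 5 1 4 6 2 3.

1 2 5 3 4 6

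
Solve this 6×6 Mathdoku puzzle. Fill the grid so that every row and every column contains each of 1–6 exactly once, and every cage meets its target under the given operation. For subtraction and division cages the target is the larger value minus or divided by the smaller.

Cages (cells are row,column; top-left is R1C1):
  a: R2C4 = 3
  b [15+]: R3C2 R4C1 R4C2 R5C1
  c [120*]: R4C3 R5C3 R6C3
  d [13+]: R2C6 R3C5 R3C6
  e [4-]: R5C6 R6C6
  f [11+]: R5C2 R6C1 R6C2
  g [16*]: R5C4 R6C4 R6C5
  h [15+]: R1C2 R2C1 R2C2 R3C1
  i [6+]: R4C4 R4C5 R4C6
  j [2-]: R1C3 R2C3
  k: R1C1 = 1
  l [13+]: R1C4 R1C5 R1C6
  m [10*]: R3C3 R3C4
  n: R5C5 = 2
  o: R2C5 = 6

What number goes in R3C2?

1

Cage k is given; hence R1C1 = 1.
Cage a is a single given cell, so R2C4 = 3.
O is a freebie, which forces R2C5 = 6.
N is a freebie, so R5C5 = 2.
Column 5 now contains 2, which forces R6C5 = 4.
Row 5 already has 2, so R5C4 = 4.
Row 6 now contains 4, so R6C4 = 1.
Cage c has product 120; hence R4C3 = 4.
Column 4 already has 1; hence R4C4 = 2.
The two cells of cage j must have difference 2, which forces R1C3 = 3.
Column 4 now contains 2, leaving R1C4 = 6.
Row 1 now contains 3, which forces R1C5 = 5.
Cage m needs two cells with product 10, leaving R3C3 = 2.
Column 4 now contains 2; hence R3C4 = 5.
Column 5 now contains 5, leaving R3C5 = 3.
Row 3 now contains 3; hence R3C6 = 6.
Column 5 now contains 3, so R4C5 = 1.
Row 4 now contains 1, so R4C6 = 3.
6 is placed in column 6, leaving R5C6 = 1.
Cage l needs sum 13, which forces R1C6 = 2.
The 3 cells of cage d must have sum 13, which forces R2C6 = 4.
Row 3 now contains 6, so R3C1 = 4.
The 4 cells of cage b must have sum 15; hence R3C2 = 1.
Cage b has sum 15, so R5C1 = 3.
Row 5 already has 3; hence R5C2 = 6.
6 is placed in row 5, which forces R5C3 = 5.
Column 3 already has 5, so R6C3 = 6.
Cage e needs two cells with difference 4, leaving R6C6 = 5.
2 is placed in row 1, so R1C2 = 4.
Column 3 already has 5; hence R2C3 = 1.
Cage b needs sum 15, which forces R4C1 = 6.
Column 2 now contains 6, so R4C2 = 5.
Row 6 already has 6, leaving R6C1 = 2.
Cage f needs sum 11, so R6C2 = 3.
Column 1 already has 2, leaving R2C1 = 5.
5 is placed in column 2; hence R2C2 = 2.
Filled in: 1 4 3 6 5 2 / 5 2 1 3 6 4 / 4 1 2 5 3 6 / 6 5 4 2 1 3 / 3 6 5 4 2 1 / 2 3 6 1 4 5.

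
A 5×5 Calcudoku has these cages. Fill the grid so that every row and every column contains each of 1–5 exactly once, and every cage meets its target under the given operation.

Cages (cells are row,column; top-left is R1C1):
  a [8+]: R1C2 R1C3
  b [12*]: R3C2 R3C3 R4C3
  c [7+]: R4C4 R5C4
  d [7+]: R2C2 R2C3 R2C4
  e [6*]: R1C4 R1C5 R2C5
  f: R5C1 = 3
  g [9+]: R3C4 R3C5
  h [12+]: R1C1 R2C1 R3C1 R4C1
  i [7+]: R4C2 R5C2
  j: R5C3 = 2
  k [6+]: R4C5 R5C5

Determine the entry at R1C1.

Cage f is given, leaving R5C1 = 3.
Cage j is given, leaving R5C3 = 2.
In row 1, 4 can only go at R1C1, so R1C1 = 4.
In row 2, 3 can only go at R2C5, so R2C5 = 3.
In row 2, 5 can only go at R2C1, so R2C1 = 5.
The only place for 2 in row 3 is R3C1.
Column 1 already has 2; hence R4C1 = 1.
Row 4 needs a 4, and only R4C3 is open for it.
Column 3 already has 4; hence R2C3 = 1.
Column 3 already has 1, so R3C3 = 3.
The two cells of cage a must have sum 8; hence R1C2 = 3.
Column 3 already has 3, so R1C3 = 5.
3 is placed in row 3; hence R3C2 = 1.
3 is placed in column 2, leaving R4C2 = 2.
2 is placed in row 4; hence R4C4 = 3.
2 is placed in row 4, which forces R4C5 = 5.
Column 2 now contains 2, leaving R2C2 = 4.
Cage d needs sum 7, which forces R2C4 = 2.
Cage g's pair has sum 9, which forces R3C4 = 5.
5 is placed in column 5; hence R3C5 = 4.
Cage i's pair has sum 7, so R5C2 = 5.
Cage c needs two cells with sum 7, leaving R5C4 = 4.
Cage k needs two cells with sum 6, which forces R5C5 = 1.
2 is placed in column 4; hence R1C4 = 1.
Column 5 now contains 1, which forces R1C5 = 2.
Completed grid: 4 3 5 1 2 / 5 4 1 2 3 / 2 1 3 5 4 / 1 2 4 3 5 / 3 5 2 4 1.

4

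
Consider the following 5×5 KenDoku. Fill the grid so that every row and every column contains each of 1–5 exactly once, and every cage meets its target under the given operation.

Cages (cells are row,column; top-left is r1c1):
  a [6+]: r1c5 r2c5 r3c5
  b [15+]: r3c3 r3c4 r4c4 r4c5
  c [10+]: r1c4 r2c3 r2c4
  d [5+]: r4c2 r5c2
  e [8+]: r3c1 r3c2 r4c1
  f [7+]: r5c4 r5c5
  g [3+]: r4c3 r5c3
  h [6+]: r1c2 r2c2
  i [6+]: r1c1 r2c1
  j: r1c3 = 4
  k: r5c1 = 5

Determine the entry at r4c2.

Cage j is given; hence r1c3 = 4.
K is a freebie, which forces r5c1 = 5.
Cage i's pair has sum 6, so r1c1 = 2.
Cage i's pair has sum 6, which forces r2c1 = 4.
The 3 cells of cage e must have sum 8, leaving r3c2 = 4.
The only place for 1 in row 5 is r5c3.
Column 3 now contains 1; hence r4c3 = 2.
The 3 cells of cage c must have sum 10; hence r2c4 = 2.
Row 4 already has 2; hence r4c2 = 3.
Cage d's pair has sum 5; hence r5c2 = 2.
Cage e needs sum 8, leaving r3c1 = 3.
Cage b has sum 15; hence r3c3 = 5.
The 4 cells of cage b must have sum 15; hence r3c4 = 1.
Cage a has sum 6; hence r3c5 = 2.
3 is placed in row 4, so r4c1 = 1.
Cage c needs sum 10, so r1c4 = 5.
5 is placed in column 3, leaving r2c3 = 3.
Row 2 now contains 3, leaving r2c5 = 1.
Column 4 already has 5; hence r4c4 = 4.
4 is placed in row 4; hence r4c5 = 5.
4 is placed in column 4, so r5c4 = 3.
3 is placed in row 5, leaving r5c5 = 4.
Row 1 already has 5, leaving r1c2 = 1.
Column 5 now contains 1, which forces r1c5 = 3.
1 is placed in row 2, so r2c2 = 5.
Filled in: 2 1 4 5 3 / 4 5 3 2 1 / 3 4 5 1 2 / 1 3 2 4 5 / 5 2 1 3 4.

3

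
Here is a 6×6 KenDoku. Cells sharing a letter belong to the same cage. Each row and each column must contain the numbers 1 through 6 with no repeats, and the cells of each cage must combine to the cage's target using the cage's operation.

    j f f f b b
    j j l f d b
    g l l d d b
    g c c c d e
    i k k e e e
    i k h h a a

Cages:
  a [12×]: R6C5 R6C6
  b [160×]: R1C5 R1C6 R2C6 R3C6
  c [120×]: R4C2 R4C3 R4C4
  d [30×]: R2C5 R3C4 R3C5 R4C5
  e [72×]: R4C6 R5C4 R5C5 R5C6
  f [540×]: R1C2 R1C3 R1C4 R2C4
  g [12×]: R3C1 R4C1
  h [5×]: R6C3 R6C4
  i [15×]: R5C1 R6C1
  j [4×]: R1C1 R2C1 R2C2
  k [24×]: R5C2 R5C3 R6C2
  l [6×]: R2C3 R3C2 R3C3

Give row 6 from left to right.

Cage b has product 160; hence R1C5 = 4.
Cage f needs product 540, so R2C4 = 6.
Row 1 needs a 1, and only R1C1 is open for it.
Column 1 already has 1, so R2C1 = 4.
The 3 cells of cage j must have product 4, leaving R2C2 = 1.
The 3 cells of cage l must have product 6; hence R3C3 = 1.
Cage b has product 160, leaving R3C6 = 4.
Column 3 already has 1; hence R6C3 = 5.
Row 6 already has 5, so R6C4 = 1.
Cage d needs product 30, which forces R4C5 = 1.
Cage i needs two cells with product 15, so R5C1 = 5.
Row 6 already has 5, leaving R6C1 = 3.
The only place for 2 in row 1 is R1C6.
Column 6 now contains 2, leaving R2C6 = 5.
Cage e has product 72, which forces R5C6 = 1.
The two cells of cage a must have product 12; hence R6C5 = 2.
Column 6 now contains 2, which forces R6C6 = 6.
Column 5 now contains 2; hence R2C5 = 3.
Cage d has product 30, so R3C4 = 2.
Cage d needs product 30, so R3C5 = 5.
6 is placed in column 6, so R4C6 = 3.
Cage e needs product 72, which forces R5C4 = 4.
The 4 cells of cage e must have product 72, leaving R5C5 = 6.
2 is placed in row 6, leaving R6C2 = 4.
Row 2 now contains 3, leaving R2C3 = 2.
Row 3 already has 2; hence R3C1 = 6.
Row 3 already has 2, so R3C2 = 3.
Cage g needs two cells with product 12, so R4C1 = 2.
Cage c has product 120, leaving R4C2 = 6.
The 3 cells of cage c must have product 120, so R4C3 = 4.
4 is placed in column 4, leaving R4C4 = 5.
Column 2 now contains 3, which forces R5C2 = 2.
Column 3 now contains 2, which forces R5C3 = 3.
Column 2 already has 6, so R1C2 = 5.
3 is placed in column 3; hence R1C3 = 6.
5 is placed in column 4, leaving R1C4 = 3.
Filled in: 1 5 6 3 4 2 / 4 1 2 6 3 5 / 6 3 1 2 5 4 / 2 6 4 5 1 3 / 5 2 3 4 6 1 / 3 4 5 1 2 6.

3 4 5 1 2 6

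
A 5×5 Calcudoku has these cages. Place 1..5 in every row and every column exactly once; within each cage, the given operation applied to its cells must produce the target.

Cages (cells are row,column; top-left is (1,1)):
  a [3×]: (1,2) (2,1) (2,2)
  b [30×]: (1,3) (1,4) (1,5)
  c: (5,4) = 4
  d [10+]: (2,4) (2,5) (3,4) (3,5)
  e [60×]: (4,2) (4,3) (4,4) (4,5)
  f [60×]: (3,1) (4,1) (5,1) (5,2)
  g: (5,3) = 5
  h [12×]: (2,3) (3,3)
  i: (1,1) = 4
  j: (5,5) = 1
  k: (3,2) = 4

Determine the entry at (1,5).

Cage i is given; hence (1,1) = 4.
Cage a needs product 3, so (1,2) = 1.
Cage a needs product 3; hence (2,1) = 1.
Cage a has product 3; hence (2,2) = 3.
Row 2 now contains 3, leaving (2,3) = 4.
K is a freebie, leaving (3,2) = 4.
Column 3 already has 4, which forces (3,3) = 3.
4 is placed in column 2, so (4,2) = 5.
Row 4 already has 5, leaving (4,3) = 1.
Column 2 now contains 5, so (5,2) = 2.
G is a freebie, which forces (5,3) = 5.
C is a freebie, which forces (5,4) = 4.
Cage j is given, leaving (5,5) = 1.
5 is placed in column 3, which forces (1,3) = 2.
Cage d has sum 10; hence (2,4) = 2.
The 4 cells of cage d must have sum 10, which forces (2,5) = 5.
Cage f has product 60; hence (3,1) = 5.
Cage d needs sum 10, leaving (3,4) = 1.
The 4 cells of cage d must have sum 10; hence (3,5) = 2.
Cage f has product 60, so (4,1) = 2.
4 is placed in column 4, which forces (4,4) = 3.
The 4 cells of cage e must have product 60, which forces (4,5) = 4.
5 is placed in row 5, leaving (5,1) = 3.
Column 4 now contains 3; hence (1,4) = 5.
Column 5 now contains 5, which forces (1,5) = 3.
Completed grid: 4 1 2 5 3 / 1 3 4 2 5 / 5 4 3 1 2 / 2 5 1 3 4 / 3 2 5 4 1.

3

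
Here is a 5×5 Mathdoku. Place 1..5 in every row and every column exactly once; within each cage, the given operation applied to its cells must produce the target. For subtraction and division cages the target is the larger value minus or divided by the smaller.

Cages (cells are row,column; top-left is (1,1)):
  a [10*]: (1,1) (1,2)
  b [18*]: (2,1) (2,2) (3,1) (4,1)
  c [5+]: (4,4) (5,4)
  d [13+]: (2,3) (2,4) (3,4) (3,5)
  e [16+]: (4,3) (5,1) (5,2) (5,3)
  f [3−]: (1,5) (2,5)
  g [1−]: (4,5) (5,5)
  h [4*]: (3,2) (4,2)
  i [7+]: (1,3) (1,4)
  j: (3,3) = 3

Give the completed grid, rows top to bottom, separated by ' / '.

5 2 4 3 1 / 2 3 1 5 4 / 1 4 3 2 5 / 3 1 5 4 2 / 4 5 2 1 3

Cage b has product 18, so (2,2) = 3.
Cage j is a single given cell; hence (3,3) = 3.
Cage b needs product 18, leaving (4,1) = 3.
The 4 cells of cage e must have sum 16, so (4,3) = 5.
In row 1, 1 can only go at (1,5), so (1,5) = 1.
The two cells of cage f must have difference 3; hence (2,5) = 4.
Column 5 now contains 4; hence (4,5) = 2.
Cage d needs sum 13, leaving (2,4) = 5.
Column 5 now contains 2, leaving (3,5) = 5.
Cage g needs two cells with difference 1, so (5,5) = 3.
The two cells of cage i must have sum 7, so (1,3) = 4.
Column 4 now contains 5; hence (1,4) = 3.
Column 3 now contains 4, leaving (5,3) = 2.
Column 3 now contains 2, leaving (2,3) = 1.
Cage d has sum 13; hence (3,4) = 2.
Row 2 now contains 1, which forces (2,1) = 2.
2 is placed in row 3, so (3,1) = 1.
1 is placed in row 3, so (3,2) = 4.
Column 2 already has 4, so (4,2) = 1.
1 is placed in row 4, leaving (4,4) = 4.
Column 2 already has 4, leaving (5,2) = 5.
4 is placed in column 4, so (5,4) = 1.
Column 1 now contains 2; hence (1,1) = 5.
Column 2 now contains 5, which forces (1,2) = 2.
Row 5 already has 5, leaving (5,1) = 4.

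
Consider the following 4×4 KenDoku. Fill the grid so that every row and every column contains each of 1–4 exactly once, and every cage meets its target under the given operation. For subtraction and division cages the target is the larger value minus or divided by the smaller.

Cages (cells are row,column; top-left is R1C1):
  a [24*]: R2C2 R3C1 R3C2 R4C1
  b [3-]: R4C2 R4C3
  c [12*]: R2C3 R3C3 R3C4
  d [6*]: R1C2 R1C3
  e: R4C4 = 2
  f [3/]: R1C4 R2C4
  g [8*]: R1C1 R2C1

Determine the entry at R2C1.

2

Cage e is a single given cell, which forces R4C4 = 2.
In row 1, 1 can only go at R1C4, so R1C4 = 1.
Column 4 already has 1, leaving R2C4 = 3.
Column 4 already has 3, leaving R3C4 = 4.
The 3 cells of cage c must have product 12, so R2C3 = 1.
Cage c has product 12, leaving R3C3 = 3.
Column 3 now contains 1, which forces R4C3 = 4.
Cage d needs two cells with product 6, leaving R1C2 = 3.
Column 3 now contains 3, which forces R1C3 = 2.
The 4 cells of cage a must have product 24, which forces R2C2 = 4.
Cage a has product 24, leaving R4C1 = 3.
4 is placed in row 4; hence R4C2 = 1.
Row 1 already has 2, so R1C1 = 4.
Row 2 now contains 4, so R2C1 = 2.
Cage a has product 24, which forces R3C1 = 1.
Column 2 now contains 1, leaving R3C2 = 2.
The full grid is 4 3 2 1 / 2 4 1 3 / 1 2 3 4 / 3 1 4 2.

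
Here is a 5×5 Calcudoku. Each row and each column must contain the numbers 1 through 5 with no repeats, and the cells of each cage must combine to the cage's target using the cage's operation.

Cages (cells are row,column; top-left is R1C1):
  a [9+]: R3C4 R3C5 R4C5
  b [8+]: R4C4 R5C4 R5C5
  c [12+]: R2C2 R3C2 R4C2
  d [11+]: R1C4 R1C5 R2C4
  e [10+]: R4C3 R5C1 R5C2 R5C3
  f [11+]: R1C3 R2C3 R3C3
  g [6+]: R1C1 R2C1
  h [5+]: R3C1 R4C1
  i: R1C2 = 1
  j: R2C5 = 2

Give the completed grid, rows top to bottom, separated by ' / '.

Cage i is a single given cell, leaving R1C2 = 1.
Cage j is a single given cell; hence R2C5 = 2.
In row 2, 1 can only go at R2C1, so R2C1 = 1.
Cage g needs two cells with sum 6, which forces R1C1 = 5.
Cage d has sum 11, so R1C5 = 4.
Row 1 already has 4, so R1C3 = 2.
Row 1 now contains 2; hence R1C4 = 3.
Cage d has sum 11, so R2C4 = 4.
Row 2 now contains 4; hence R2C3 = 5.
Cage f has sum 11, leaving R3C3 = 4.
5 is placed in row 2, leaving R2C2 = 3.
Cage c has sum 12; hence R3C2 = 5.
Row 3 now contains 5, leaving R3C4 = 1.
Row 3 now contains 1, so R3C5 = 3.
Cage c needs sum 12; hence R4C2 = 4.
Column 2 already has 4, so R5C2 = 2.
2 is placed in row 5, so R5C4 = 5.
5 is placed in row 5, which forces R5C5 = 1.
Row 3 already has 3; hence R3C1 = 2.
Cage h needs two cells with sum 5, so R4C1 = 3.
Cage e needs sum 10; hence R4C3 = 1.
Column 4 already has 5, leaving R4C4 = 2.
Column 5 already has 1, which forces R4C5 = 5.
2 is placed in row 5, leaving R5C1 = 4.
1 is placed in row 5, leaving R5C3 = 3.

5 1 2 3 4 / 1 3 5 4 2 / 2 5 4 1 3 / 3 4 1 2 5 / 4 2 3 5 1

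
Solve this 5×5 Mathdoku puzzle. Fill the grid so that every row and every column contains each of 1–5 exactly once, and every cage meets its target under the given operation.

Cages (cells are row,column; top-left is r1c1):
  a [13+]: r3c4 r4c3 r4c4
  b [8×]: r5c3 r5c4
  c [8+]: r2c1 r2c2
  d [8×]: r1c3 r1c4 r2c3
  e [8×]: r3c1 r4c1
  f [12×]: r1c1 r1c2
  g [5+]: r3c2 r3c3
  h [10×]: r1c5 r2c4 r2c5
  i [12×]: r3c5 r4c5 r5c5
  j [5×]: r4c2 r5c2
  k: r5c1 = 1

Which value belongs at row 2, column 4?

K is a freebie; hence r5c1 = 1.
Row 5 already has 1, leaving r5c2 = 5.
Cage c's pair has sum 8; hence r2c1 = 5.
Column 2 now contains 5, leaving r2c2 = 3.
Column 2 now contains 5, leaving r4c2 = 1.
Cage f's pair has product 12, which forces r1c1 = 3.
Column 2 now contains 3, leaving r1c2 = 4.
Cage h needs product 10, so r1c5 = 5.
Column 2 already has 4, so r3c2 = 2.
The 3 cells of cage i must have product 12, so r3c5 = 1.
The 3 cells of cage d must have product 8, which forces r2c3 = 4.
Cage h needs product 10, which forces r2c4 = 1.
1 is placed in column 5, leaving r2c5 = 2.
Row 3 already has 2, so r3c1 = 4.
1 is placed in row 3, so r3c3 = 3.
Row 3 already has 4, so r3c4 = 5.
Cage e's pair has product 8; hence r4c1 = 2.
4 is placed in column 3, so r4c3 = 5.
Column 4 already has 5, leaving r4c4 = 3.
Row 4 already has 3; hence r4c5 = 4.
4 is placed in column 3, leaving r5c3 = 2.
Row 5 now contains 2, which forces r5c4 = 4.
Column 5 already has 4; hence r5c5 = 3.
Column 3 already has 2; hence r1c3 = 1.
Column 4 now contains 1, leaving r1c4 = 2.
Filled in: 3 4 1 2 5 / 5 3 4 1 2 / 4 2 3 5 1 / 2 1 5 3 4 / 1 5 2 4 3.

1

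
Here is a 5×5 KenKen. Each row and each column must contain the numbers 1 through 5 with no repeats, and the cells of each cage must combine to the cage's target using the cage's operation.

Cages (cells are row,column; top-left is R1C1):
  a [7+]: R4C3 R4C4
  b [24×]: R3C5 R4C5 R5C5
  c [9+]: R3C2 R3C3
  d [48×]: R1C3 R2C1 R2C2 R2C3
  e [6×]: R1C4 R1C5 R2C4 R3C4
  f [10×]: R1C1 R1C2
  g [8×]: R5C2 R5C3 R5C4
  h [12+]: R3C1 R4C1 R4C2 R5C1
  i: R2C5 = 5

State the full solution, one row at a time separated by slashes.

Cage e has product 6; hence R1C5 = 1.
Cage i is a single given cell, so R2C5 = 5.
The only place for 3 in row 1 is R1C4.
In row 1, 4 can only go at R1C3, so R1C3 = 4.
The two cells of cage c must have sum 9; hence R3C2 = 4.
Column 3 already has 4; hence R3C3 = 5.
The 4 cells of cage d must have product 48; hence R2C1 = 4.
Cage g has product 8, which forces R5C4 = 4.
The two cells of cage a must have sum 7, leaving R4C3 = 2.
4 is placed in column 4, which forces R4C4 = 5.
The 3 cells of cage b must have product 24, so R4C5 = 4.
Column 3 already has 2; hence R5C3 = 1.
Cage d has product 48, leaving R2C2 = 1.
1 is placed in column 3, which forces R2C3 = 3.
Row 2 already has 1, leaving R2C4 = 2.
The 4 cells of cage h must have sum 12, which forces R3C1 = 3.
2 is placed in column 4, leaving R3C4 = 1.
Row 3 already has 3, leaving R3C5 = 2.
Cage h needs sum 12, so R4C1 = 1.
Row 4 now contains 2, leaving R4C2 = 3.
Cage h needs sum 12; hence R5C1 = 5.
Row 5 now contains 1; hence R5C2 = 2.
Column 5 now contains 2, leaving R5C5 = 3.
Column 1 already has 5, so R1C1 = 2.
Column 2 already has 2, so R1C2 = 5.

2 5 4 3 1 / 4 1 3 2 5 / 3 4 5 1 2 / 1 3 2 5 4 / 5 2 1 4 3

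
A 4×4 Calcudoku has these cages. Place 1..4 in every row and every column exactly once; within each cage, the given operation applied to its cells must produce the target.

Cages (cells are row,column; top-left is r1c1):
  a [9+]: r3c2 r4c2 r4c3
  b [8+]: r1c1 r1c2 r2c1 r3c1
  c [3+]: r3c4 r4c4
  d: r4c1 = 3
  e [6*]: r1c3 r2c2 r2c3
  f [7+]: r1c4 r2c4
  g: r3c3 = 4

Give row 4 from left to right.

3 4 2 1

Cage g is a single given cell; hence r3c3 = 4.
Cage d is given, leaving r4c1 = 3.
3 is placed in row 4; hence r4c3 = 2.
Row 4 now contains 2, leaving r4c4 = 1.
Cage b has sum 8, so r1c2 = 1.
Row 1 already has 1, which forces r1c3 = 3.
Row 1 already has 3, so r1c4 = 4.
The 3 cells of cage e must have product 6, so r2c2 = 2.
Column 3 now contains 3, so r2c3 = 1.
Column 4 already has 4, so r2c4 = 3.
Cage a has sum 9, leaving r3c2 = 3.
Column 4 already has 1, so r3c4 = 2.
Row 4 now contains 1, so r4c2 = 4.
4 is placed in row 1; hence r1c1 = 2.
1 is placed in row 2, leaving r2c1 = 4.
Row 3 already has 2, leaving r3c1 = 1.
The full grid is 2 1 3 4 / 4 2 1 3 / 1 3 4 2 / 3 4 2 1.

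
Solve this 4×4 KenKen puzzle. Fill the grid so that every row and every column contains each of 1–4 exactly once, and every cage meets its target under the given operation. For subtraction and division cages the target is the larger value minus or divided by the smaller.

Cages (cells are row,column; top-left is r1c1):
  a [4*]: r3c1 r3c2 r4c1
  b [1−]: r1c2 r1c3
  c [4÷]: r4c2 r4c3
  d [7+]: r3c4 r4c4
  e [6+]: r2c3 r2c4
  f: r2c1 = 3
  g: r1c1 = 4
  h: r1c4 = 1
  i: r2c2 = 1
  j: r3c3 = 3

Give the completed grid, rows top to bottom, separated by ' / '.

G is a freebie, so r1c1 = 4.
Cage h is given; hence r1c4 = 1.
Cage f is a single given cell, leaving r2c1 = 3.
I is a freebie, which forces r2c2 = 1.
Column 1 already has 4, which forces r3c1 = 1.
Column 2 now contains 1, which forces r3c2 = 2.
Cage j is a single given cell, leaving r3c3 = 3.
Row 3 already has 3, so r3c4 = 4.
Column 1 now contains 1, so r4c1 = 2.
Column 2 now contains 1, so r4c2 = 4.
Row 4 already has 4, leaving r4c3 = 1.
Column 4 now contains 4, which forces r4c4 = 3.
Column 2 already has 2; hence r1c2 = 3.
3 is placed in column 3; hence r1c3 = 2.
Cage e's pair has sum 6; hence r2c3 = 4.
Column 4 now contains 4; hence r2c4 = 2.

4 3 2 1 / 3 1 4 2 / 1 2 3 4 / 2 4 1 3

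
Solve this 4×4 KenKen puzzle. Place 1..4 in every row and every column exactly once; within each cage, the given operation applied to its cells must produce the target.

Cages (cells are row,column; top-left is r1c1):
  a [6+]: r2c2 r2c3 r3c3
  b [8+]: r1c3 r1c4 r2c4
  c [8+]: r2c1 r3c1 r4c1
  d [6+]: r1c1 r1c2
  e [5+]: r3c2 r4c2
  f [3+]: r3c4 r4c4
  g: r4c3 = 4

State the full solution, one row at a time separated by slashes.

G is a freebie, which forces r4c3 = 4.
Column 1 needs a 2, and only r1c1 is open for it.
Row 1 now contains 2, leaving r1c2 = 4.
Cage b needs sum 8, leaving r2c4 = 4.
The 3 cells of cage c must have sum 8, leaving r3c1 = 4.
The only place for 1 in column 2 is r2c2.
Row 2 already has 1, which forces r2c1 = 3.
Row 2 now contains 3, so r2c3 = 2.
Column 3 now contains 2, which forces r3c3 = 3.
Cage c needs sum 8, so r4c1 = 1.
Row 4 now contains 1; hence r4c4 = 2.
Column 3 now contains 3; hence r1c3 = 1.
Cage b has sum 8; hence r1c4 = 3.
Row 3 already has 3, so r3c2 = 2.
Column 4 now contains 2, so r3c4 = 1.
Row 4 now contains 2, so r4c2 = 3.

2 4 1 3 / 3 1 2 4 / 4 2 3 1 / 1 3 4 2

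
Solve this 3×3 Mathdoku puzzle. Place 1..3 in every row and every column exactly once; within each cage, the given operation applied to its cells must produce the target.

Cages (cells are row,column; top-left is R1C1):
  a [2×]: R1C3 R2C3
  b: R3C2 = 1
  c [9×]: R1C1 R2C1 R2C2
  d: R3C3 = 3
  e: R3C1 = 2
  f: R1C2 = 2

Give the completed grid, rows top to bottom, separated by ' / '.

3 2 1 / 1 3 2 / 2 1 3

Cage c needs product 9, leaving R1C1 = 3.
F is a freebie; hence R1C2 = 2.
Row 1 already has 2, so R1C3 = 1.
Cage c has product 9, which forces R2C1 = 1.
Cage c needs product 9, leaving R2C2 = 3.
Column 3 already has 1; hence R2C3 = 2.
E is a freebie, leaving R3C1 = 2.
Cage b is given, which forces R3C2 = 1.
D is a freebie, leaving R3C3 = 3.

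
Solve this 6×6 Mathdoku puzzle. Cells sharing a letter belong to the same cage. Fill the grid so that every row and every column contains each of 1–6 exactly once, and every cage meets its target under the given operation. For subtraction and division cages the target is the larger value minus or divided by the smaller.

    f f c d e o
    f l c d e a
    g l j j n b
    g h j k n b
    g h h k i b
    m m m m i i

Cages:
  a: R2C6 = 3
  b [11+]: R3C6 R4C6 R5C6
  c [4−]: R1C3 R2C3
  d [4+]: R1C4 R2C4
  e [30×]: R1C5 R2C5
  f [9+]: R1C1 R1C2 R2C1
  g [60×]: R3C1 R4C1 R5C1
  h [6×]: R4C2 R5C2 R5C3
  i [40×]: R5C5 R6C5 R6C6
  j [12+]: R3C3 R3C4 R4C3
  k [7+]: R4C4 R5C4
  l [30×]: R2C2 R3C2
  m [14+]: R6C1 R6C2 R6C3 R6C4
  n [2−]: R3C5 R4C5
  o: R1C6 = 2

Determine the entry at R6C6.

O is a freebie, leaving R1C6 = 2.
A is a freebie, leaving R2C6 = 3.
Cage d's pair has sum 4, which forces R1C4 = 3.
Row 2 already has 3, leaving R2C4 = 1.
Row 1 needs a 4, and only R1C2 is open for it.
The 3 cells of cage f must have sum 9, which forces R1C1 = 1.
Row 1 already has 1; hence R1C3 = 6.
6 is placed in row 1; hence R1C5 = 5.
The 3 cells of cage f must have sum 9, which forces R2C1 = 4.
Column 5 now contains 5; hence R2C5 = 6.
Row 2 now contains 6, leaving R2C2 = 5.
Cage c needs two cells with difference 4, leaving R2C3 = 2.
The two cells of cage l must have product 30, so R3C2 = 6.
Cage i needs product 40, leaving R6C6 = 5.
Row 6 needs a 2, and only R6C5 is open for it.
Column 5 already has 2, which forces R5C5 = 4.
The only place for 2 in row 3 is R3C1.
In column 1, 3 can only go at R6C1, so R6C1 = 3.
3 is placed in row 6, leaving R6C2 = 1.
Cage m has sum 14, so R6C3 = 4.
Cage m has sum 14, leaving R6C4 = 6.
Cage j has sum 12, leaving R3C4 = 4.
4 is placed in row 3, leaving R3C6 = 1.
Cage h needs product 6; hence R5C3 = 1.
Column 6 already has 1, so R5C6 = 6.
Row 3 already has 1; hence R3C5 = 3.
Cage g has product 60, which forces R4C1 = 6.
The two cells of cage n must have difference 2, leaving R4C5 = 1.
Column 6 now contains 6, leaving R4C6 = 4.
Row 5 now contains 6; hence R5C1 = 5.
5 is placed in row 5; hence R5C4 = 2.
3 is placed in row 3, which forces R3C3 = 5.
Cage h has product 6, leaving R4C2 = 2.
Cage j has sum 12, leaving R4C3 = 3.
2 is placed in column 4, leaving R4C4 = 5.
Row 5 now contains 2, which forces R5C2 = 3.
Completed grid: 1 4 6 3 5 2 / 4 5 2 1 6 3 / 2 6 5 4 3 1 / 6 2 3 5 1 4 / 5 3 1 2 4 6 / 3 1 4 6 2 5.

5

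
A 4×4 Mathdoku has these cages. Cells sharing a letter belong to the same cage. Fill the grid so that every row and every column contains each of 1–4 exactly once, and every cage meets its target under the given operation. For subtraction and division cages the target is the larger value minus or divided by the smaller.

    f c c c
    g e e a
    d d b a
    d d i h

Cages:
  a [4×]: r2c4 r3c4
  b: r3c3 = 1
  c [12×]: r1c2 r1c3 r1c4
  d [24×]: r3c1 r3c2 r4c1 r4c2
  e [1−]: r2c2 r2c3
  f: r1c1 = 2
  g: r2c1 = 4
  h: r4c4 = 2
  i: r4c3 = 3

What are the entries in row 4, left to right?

1 4 3 2

F is a freebie, which forces r1c1 = 2.
G is a freebie; hence r2c1 = 4.
Row 2 already has 4, which forces r2c4 = 1.
Cage b is a single given cell, which forces r3c3 = 1.
Column 4 already has 1; hence r3c4 = 4.
Cage i is a single given cell; hence r4c3 = 3.
Cage h is given, so r4c4 = 2.
Cage c needs product 12, which forces r1c2 = 1.
Column 3 now contains 3, leaving r1c3 = 4.
Column 4 now contains 4; hence r1c4 = 3.
Cage e needs two cells with difference 1, leaving r2c2 = 3.
Column 3 now contains 3; hence r2c3 = 2.
1 is placed in row 3, so r3c1 = 3.
Cage d needs product 24; hence r3c2 = 2.
Row 4 already has 3; hence r4c1 = 1.
Cage d has product 24, leaving r4c2 = 4.
The full grid is 2 1 4 3 / 4 3 2 1 / 3 2 1 4 / 1 4 3 2.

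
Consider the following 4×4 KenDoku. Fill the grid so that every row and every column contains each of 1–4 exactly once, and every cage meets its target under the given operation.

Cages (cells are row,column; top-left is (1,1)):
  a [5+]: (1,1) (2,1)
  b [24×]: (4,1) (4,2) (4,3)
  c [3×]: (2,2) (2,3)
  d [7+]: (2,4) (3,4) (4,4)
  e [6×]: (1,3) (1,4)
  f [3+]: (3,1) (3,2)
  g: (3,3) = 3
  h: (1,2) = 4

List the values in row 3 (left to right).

Cage h is given, which forces (1,2) = 4.
Cage g is given, which forces (3,3) = 3.
Column 3 already has 3, leaving (1,3) = 2.
Cage e's pair has product 6, so (1,4) = 3.
Cage c needs two cells with product 3; hence (2,2) = 3.
Column 3 already has 3; hence (2,3) = 1.
3 is placed in column 2; hence (4,2) = 2.
2 is placed in column 3; hence (4,3) = 4.
Row 4 already has 4, so (4,4) = 1.
Row 1 already has 3, which forces (1,1) = 1.
The two cells of cage a must have sum 5; hence (2,1) = 4.
Row 2 now contains 4, leaving (2,4) = 2.
The two cells of cage f must have sum 3; hence (3,1) = 2.
Column 2 already has 2, which forces (3,2) = 1.
2 is placed in column 4; hence (3,4) = 4.
Row 4 already has 4, so (4,1) = 3.
Completed grid: 1 4 2 3 / 4 3 1 2 / 2 1 3 4 / 3 2 4 1.

2 1 3 4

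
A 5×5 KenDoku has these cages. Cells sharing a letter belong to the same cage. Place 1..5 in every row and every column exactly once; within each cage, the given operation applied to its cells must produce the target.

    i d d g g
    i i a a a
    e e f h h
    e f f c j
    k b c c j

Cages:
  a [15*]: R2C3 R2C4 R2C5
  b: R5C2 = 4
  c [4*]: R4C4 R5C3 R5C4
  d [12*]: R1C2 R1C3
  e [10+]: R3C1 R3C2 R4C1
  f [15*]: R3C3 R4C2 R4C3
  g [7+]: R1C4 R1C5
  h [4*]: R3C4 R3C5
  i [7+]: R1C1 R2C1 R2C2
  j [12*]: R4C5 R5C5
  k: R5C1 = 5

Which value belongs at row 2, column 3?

1

Cage k is a single given cell; hence R5C1 = 5.
Cage b is given, which forces R5C2 = 4.
4 is placed in row 5, which forces R5C4 = 1.
4 is placed in row 5, which forces R5C5 = 3.
Column 2 already has 4; hence R1C2 = 3.
Cage d's pair has product 12; hence R1C3 = 4.
Column 2 already has 3, which forces R3C2 = 5.
Column 4 now contains 1, which forces R3C4 = 4.
The two cells of cage h must have product 4, leaving R3C5 = 1.
Column 2 already has 5, leaving R4C2 = 1.
Column 4 now contains 1; hence R4C4 = 2.
Column 5 now contains 3; hence R4C5 = 4.
Row 5 now contains 1, so R5C3 = 2.
2 is placed in column 4; hence R1C4 = 5.
Cage g needs two cells with sum 7, which forces R1C5 = 2.
1 is placed in column 2, which forces R2C2 = 2.
Cage a needs product 15, so R2C3 = 1.
Cage a has product 15, which forces R2C4 = 3.
Column 5 already has 1; hence R2C5 = 5.
Cage e needs sum 10, leaving R3C1 = 2.
Row 3 already has 1, so R3C3 = 3.
4 is placed in row 4, so R4C1 = 3.
Cage f needs product 15; hence R4C3 = 5.
Row 1 now contains 2; hence R1C1 = 1.
3 is placed in row 2, leaving R2C1 = 4.
Completed grid: 1 3 4 5 2 / 4 2 1 3 5 / 2 5 3 4 1 / 3 1 5 2 4 / 5 4 2 1 3.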